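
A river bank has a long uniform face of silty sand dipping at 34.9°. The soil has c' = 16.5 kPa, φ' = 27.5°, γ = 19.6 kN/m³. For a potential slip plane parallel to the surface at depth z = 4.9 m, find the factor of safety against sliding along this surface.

For an infinite slope with a slip plane parallel to the surface (no pore pressure): FS = [c' + γz cos²β tanφ'] / [γz sinβ cosβ].
γz = 19.6·4.9 = 96.04 kN/m²
Numerator = 16.5 + 96.04·cos²34.9°·tan27.5° = 16.5 + 96.04·0.6726·0.5206 = 50.129 kPa
Denominator = 96.04·sin34.9°·cos34.9° = 96.04·0.5721·0.8202 = 45.066 kPa
FS = 50.129 / 45.066 = 1.112

FS = 1.11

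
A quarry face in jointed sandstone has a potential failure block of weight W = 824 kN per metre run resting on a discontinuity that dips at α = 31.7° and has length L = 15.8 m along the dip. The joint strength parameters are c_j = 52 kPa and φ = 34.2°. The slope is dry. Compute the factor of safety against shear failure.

Resolving the block weight along and normal to the plane and applying the Mohr–Coulomb strength on the joint:
N' = W cosα = 824·cos31.7° = 701.1 kN/m
Driving force T = W sinα = 824·sin31.7° = 433.0 kN/m
Resisting force R = c_j·L + N'·tanφ = 52·15.8 + 701.1·tan34.2° = 821.6 + 476.4 = 1298.0 kN/m
FS = R / T = 1298.0 / 433.0 = 2.998

FS = 3.00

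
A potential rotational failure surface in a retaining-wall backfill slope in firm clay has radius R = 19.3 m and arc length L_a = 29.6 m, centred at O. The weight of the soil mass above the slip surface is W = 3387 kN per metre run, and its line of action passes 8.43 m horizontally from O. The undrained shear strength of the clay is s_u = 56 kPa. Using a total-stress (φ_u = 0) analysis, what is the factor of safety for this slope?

FS = 1.12

Taking moments about the centre O, the resisting moment is provided by the undrained shear strength acting along the arc:
M_R = s_u·L_a·R = 56·29.60·19.3 = 31991.7 kN·m/m
M_D = W·d = 3387·8.43 = 28552.4 kN·m/m
FS = M_R / M_D = 31991.7 / 28552.4 = 1.120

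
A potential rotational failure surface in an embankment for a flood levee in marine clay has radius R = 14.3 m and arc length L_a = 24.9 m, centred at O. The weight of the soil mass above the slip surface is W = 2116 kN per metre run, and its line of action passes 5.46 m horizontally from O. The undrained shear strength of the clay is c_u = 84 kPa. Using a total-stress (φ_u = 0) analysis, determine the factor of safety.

FS = 2.59

Taking moments about the centre O, the resisting moment is provided by the undrained shear strength acting along the arc:
M_R = c_u·L_a·R = 84·24.90·14.3 = 29909.9 kN·m/m
M_D = W·d = 2116·5.46 = 11553.4 kN·m/m
FS = M_R / M_D = 29909.9 / 11553.4 = 2.589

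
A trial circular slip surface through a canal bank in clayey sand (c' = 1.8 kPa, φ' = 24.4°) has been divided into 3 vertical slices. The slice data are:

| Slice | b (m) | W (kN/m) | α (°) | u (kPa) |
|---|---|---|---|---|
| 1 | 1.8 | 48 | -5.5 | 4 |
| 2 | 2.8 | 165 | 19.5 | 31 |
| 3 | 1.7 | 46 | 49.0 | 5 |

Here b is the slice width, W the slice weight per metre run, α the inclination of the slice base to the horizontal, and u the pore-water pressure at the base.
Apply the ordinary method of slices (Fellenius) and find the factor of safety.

Ordinary method of slices: FS = Σ[c'·Δl_i + (W_i cosα_i − u_i·Δl_i)·tanφ'] / Σ W_i sinα_i, with Δl_i = b_i / cosα_i.
Slice 1: Δl = 1.8/cos(-5.5°) = 1.808 m; N'_1 = 48·cos(-5.5°) − 4·1.808 = 40.5; c'Δl = 3.25; W sinα = -4.6
Slice 2: Δl = 2.8/cos19.5° = 2.970 m; N'_2 = 165·cos19.5° − 31·2.970 = 63.5; c'Δl = 5.35; W sinα = 55.1
Slice 3: Δl = 1.7/cos49.0° = 2.591 m; N'_3 = 46·cos49.0° − 5·2.591 = 17.2; c'Δl = 4.66; W sinα = 34.7
Σc'Δl = 13.3 kN/m; ΣN' = 121.2 kN/m; ΣW sinα = 85.2 kN/m
Resisting = 13.3 + 121.2·tan24.4° = 13.3 + 55.0 = 68.3 kN/m
FS = 68.3 / 85.2 = 0.801

FS = 0.80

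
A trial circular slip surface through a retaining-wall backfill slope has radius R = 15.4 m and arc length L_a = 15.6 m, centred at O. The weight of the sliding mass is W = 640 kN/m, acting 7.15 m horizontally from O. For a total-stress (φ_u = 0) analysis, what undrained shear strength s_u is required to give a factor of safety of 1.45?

FS = s_u·L_a·R / (W·d), so s_u = FS·W·d / (L_a·R).
s_u = 1.45·640·7.15 / (15.60·15.4) = 6635.2 / 240.24 = 27.62 kPa

s_u = 27.6 kPa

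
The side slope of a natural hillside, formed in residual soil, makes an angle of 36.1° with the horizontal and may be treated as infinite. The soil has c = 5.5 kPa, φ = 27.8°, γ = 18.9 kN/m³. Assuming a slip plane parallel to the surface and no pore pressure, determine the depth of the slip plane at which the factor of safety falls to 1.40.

z = 0.90 m

Setting FS = 1.40 in FS = [c + γz cos²β tanφ] / [γz sinβ cosβ] and solving for z:
z = c / [γ cosβ (FS·sinβ − cosβ·tanφ)]
  = 5.5 / [18.9·cos36.1°·(1.40·sin36.1° − cos36.1°·tan27.8°)]
  = 5.5 / [18.9·0.8080·(1.40·0.5892 − 0.8080·0.5272)]
  = 5.5 / 6.0911 = 0.903 m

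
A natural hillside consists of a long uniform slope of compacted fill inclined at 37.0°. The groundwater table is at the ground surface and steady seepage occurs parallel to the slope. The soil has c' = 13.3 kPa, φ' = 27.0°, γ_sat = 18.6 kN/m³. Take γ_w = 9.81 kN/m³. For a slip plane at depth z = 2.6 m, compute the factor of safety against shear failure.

FS = 0.89

With seepage parallel to the slope and the water table at the surface, the effective normal stress on the slip plane uses the buoyant unit weight γ' = γ_sat − γ_w while the driving shear stress uses γ_sat:
FS = [c' + γ' z cos²β tanφ'] / [γ_sat z sinβ cosβ]
γ' = 18.6 − 9.81 = 8.79 kN/m³
Numerator = 13.3 + 8.79·2.6·cos²37.0°·tan27.0° = 13.3 + 8.79·2.6·0.6378·0.5095 = 20.727 kPa
Denominator = 18.6·2.6·sin37.0°·cos37.0° = 18.6·2.6·0.6018·0.7986 = 23.243 kPa
FS = 20.727 / 23.243 = 0.892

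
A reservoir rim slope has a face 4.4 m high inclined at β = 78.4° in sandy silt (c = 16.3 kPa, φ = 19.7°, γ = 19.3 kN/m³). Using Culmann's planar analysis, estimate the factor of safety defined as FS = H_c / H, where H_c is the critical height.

FS = 1.47

H_c = (4c/γ) · sinβ cosφ / [1 − cos(β − φ)]
    = (4·16.3/19.3) · sin78.4°·cos19.7° / [1 − cos58.7°]
    = 3.378 · 0.9222 / 0.4805 = 6.48 m
FS = H_c / H = 6.48 / 4.4 = 1.474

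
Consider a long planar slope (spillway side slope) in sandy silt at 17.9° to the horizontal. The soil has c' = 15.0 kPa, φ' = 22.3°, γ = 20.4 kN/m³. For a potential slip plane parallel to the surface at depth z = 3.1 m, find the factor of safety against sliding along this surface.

FS = 2.08

For an infinite slope with a slip plane parallel to the surface (no pore pressure): FS = [c' + γz cos²β tanφ'] / [γz sinβ cosβ].
γz = 20.4·3.1 = 63.24 kN/m²
Numerator = 15.0 + 63.24·cos²17.9°·tan22.3° = 15.0 + 63.24·0.9055·0.4101 = 38.486 kPa
Denominator = 63.24·sin17.9°·cos17.9° = 63.24·0.3074·0.9516 = 18.496 kPa
FS = 38.486 / 18.496 = 2.081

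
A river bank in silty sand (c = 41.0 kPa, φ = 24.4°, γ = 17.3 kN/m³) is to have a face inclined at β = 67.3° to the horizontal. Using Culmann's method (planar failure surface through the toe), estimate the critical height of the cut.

H_c = 29.78 m

Culmann's analysis gives the critical failure plane at α_cr = (β + φ)/2 = (67.3 + 24.4)/2 = 45.8°, and the critical height
H_c = (4c/γ) · sinβ cosφ / [1 − cos(β − φ)]
    = (4·41.0/17.3) · sin67.3°·cos24.4° / [1 − cos(42.9°)]
    = 9.480 · 0.9225·0.9107 / [1 − 0.7325]
    = 9.480 · 0.8401 / 0.2675
    = 29.78 m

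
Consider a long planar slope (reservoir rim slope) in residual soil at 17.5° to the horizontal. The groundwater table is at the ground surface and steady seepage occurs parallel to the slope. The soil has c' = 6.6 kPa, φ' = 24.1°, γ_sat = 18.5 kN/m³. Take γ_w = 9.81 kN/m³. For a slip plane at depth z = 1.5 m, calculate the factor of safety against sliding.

FS = 1.50

With seepage parallel to the slope and the water table at the surface, the effective normal stress on the slip plane uses the buoyant unit weight γ' = γ_sat − γ_w while the driving shear stress uses γ_sat:
FS = [c' + γ' z cos²β tanφ'] / [γ_sat z sinβ cosβ]
γ' = 18.5 − 9.81 = 8.69 kN/m³
Numerator = 6.6 + 8.69·1.5·cos²17.5°·tan24.1° = 6.6 + 8.69·1.5·0.9096·0.4473 = 11.904 kPa
Denominator = 18.5·1.5·sin17.5°·cos17.5° = 18.5·1.5·0.3007·0.9537 = 7.958 kPa
FS = 11.904 / 7.958 = 1.496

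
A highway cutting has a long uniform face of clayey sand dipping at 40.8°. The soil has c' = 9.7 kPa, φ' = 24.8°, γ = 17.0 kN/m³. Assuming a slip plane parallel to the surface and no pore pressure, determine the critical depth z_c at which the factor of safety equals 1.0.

Setting FS = 1.00 in FS = [c' + γz cos²β tanφ'] / [γz sinβ cosβ] and solving for z:
z = c' / [γ cosβ (FS·sinβ − cosβ·tanφ')]
  = 9.7 / [17.0·cos40.8°·(1.00·sin40.8° − cos40.8°·tan24.8°)]
  = 9.7 / [17.0·0.7570·(1.00·0.6534 − 0.7570·0.4621)]
  = 9.7 / 3.9075 = 2.482 m

z_c = 2.48 m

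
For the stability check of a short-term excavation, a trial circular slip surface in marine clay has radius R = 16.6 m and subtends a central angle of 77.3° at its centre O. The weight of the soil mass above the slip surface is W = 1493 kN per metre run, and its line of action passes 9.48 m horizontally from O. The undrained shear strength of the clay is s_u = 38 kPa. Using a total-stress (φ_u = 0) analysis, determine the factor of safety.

Taking moments about the centre O, the resisting moment is provided by the undrained shear strength acting along the arc:
Arc length L_a = R·θ = 16.6·(77.3°·π/180) = 16.6·1.3491 = 22.40 m
M_R = s_u·L_a·R = 38·22.40·16.6 = 14127.2 kN·m/m
M_D = W·d = 1493·9.48 = 14153.6 kN·m/m
FS = M_R / M_D = 14127.2 / 14153.6 = 0.998

FS = 1.00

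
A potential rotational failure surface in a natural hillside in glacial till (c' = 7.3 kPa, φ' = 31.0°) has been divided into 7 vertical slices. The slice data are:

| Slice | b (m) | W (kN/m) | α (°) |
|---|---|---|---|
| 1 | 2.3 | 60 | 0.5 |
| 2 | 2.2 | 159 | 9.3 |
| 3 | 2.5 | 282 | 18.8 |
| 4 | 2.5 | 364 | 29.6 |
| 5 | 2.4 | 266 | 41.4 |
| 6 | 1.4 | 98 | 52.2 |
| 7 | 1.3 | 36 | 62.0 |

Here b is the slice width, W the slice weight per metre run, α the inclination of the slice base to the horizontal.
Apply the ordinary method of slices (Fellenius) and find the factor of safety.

FS = 1.34

Ordinary method of slices: FS = Σ[c'·Δl_i + (W_i cosα_i)·tanφ'] / Σ W_i sinα_i, with Δl_i = b_i / cosα_i.
Slice 1: Δl = 2.3/cos0.5° = 2.300 m; N'_1 = 60·cos0.5° = 60.0; c'Δl = 16.79; W sinα = 0.5
Slice 2: Δl = 2.2/cos9.3° = 2.229 m; N'_2 = 159·cos9.3° = 156.9; c'Δl = 16.27; W sinα = 25.7
Slice 3: Δl = 2.5/cos18.8° = 2.641 m; N'_3 = 282·cos18.8° = 267.0; c'Δl = 19.28; W sinα = 90.9
Slice 4: Δl = 2.5/cos29.6° = 2.875 m; N'_4 = 364·cos29.6° = 316.5; c'Δl = 20.99; W sinα = 179.8
Slice 5: Δl = 2.4/cos41.4° = 3.200 m; N'_5 = 266·cos41.4° = 199.5; c'Δl = 23.36; W sinα = 175.9
Slice 6: Δl = 1.4/cos52.2° = 2.284 m; N'_6 = 98·cos52.2° = 60.1; c'Δl = 16.67; W sinα = 77.4
Slice 7: Δl = 1.3/cos62.0° = 2.769 m; N'_7 = 36·cos62.0° = 16.9; c'Δl = 20.21; W sinα = 31.8
Σc'Δl = 133.6 kN/m; ΣN' = 1076.9 kN/m; ΣW sinα = 582.0 kN/m
Resisting = 133.6 + 1076.9·tan31.0° = 133.6 + 647.0 = 780.6 kN/m
FS = 780.6 / 582.0 = 1.341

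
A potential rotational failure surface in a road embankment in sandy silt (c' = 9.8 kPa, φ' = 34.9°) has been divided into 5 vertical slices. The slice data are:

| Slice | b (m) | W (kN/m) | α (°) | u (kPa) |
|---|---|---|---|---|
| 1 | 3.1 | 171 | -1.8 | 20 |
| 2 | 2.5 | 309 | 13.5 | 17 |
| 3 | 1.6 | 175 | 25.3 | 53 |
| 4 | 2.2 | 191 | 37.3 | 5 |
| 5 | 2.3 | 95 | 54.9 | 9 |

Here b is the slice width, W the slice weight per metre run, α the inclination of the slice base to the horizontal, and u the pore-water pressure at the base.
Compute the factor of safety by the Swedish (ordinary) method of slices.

FS = 1.64

Ordinary method of slices: FS = Σ[c'·Δl_i + (W_i cosα_i − u_i·Δl_i)·tanφ'] / Σ W_i sinα_i, with Δl_i = b_i / cosα_i.
Slice 1: Δl = 3.1/cos(-1.8°) = 3.102 m; N'_1 = 171·cos(-1.8°) − 20·3.102 = 108.9; c'Δl = 30.39; W sinα = -5.4
Slice 2: Δl = 2.5/cos13.5° = 2.571 m; N'_2 = 309·cos13.5° − 17·2.571 = 256.8; c'Δl = 25.20; W sinα = 72.1
Slice 3: Δl = 1.6/cos25.3° = 1.770 m; N'_3 = 175·cos25.3° − 53·1.770 = 64.4; c'Δl = 17.34; W sinα = 74.8
Slice 4: Δl = 2.2/cos37.3° = 2.766 m; N'_4 = 191·cos37.3° − 5·2.766 = 138.1; c'Δl = 27.10; W sinα = 115.7
Slice 5: Δl = 2.3/cos54.9° = 4.000 m; N'_5 = 95·cos54.9° − 9·4.000 = 18.6; c'Δl = 39.20; W sinα = 77.7
Σc'Δl = 139.2 kN/m; ΣN' = 586.8 kN/m; ΣW sinα = 335.0 kN/m
Resisting = 139.2 + 586.8·tan34.9° = 139.2 + 409.4 = 548.6 kN/m
FS = 548.6 / 335.0 = 1.637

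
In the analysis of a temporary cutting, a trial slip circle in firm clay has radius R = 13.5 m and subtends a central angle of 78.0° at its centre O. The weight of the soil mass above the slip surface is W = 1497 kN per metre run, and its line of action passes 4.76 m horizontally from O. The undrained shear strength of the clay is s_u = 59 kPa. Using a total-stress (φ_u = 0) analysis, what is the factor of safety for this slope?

Taking moments about the centre O, the resisting moment is provided by the undrained shear strength acting along the arc:
Arc length L_a = R·θ = 13.5·(78.0°·π/180) = 13.5·1.3614 = 18.38 m
M_R = s_u·L_a·R = 59·18.38·13.5 = 14638.3 kN·m/m
M_D = W·d = 1497·4.76 = 7125.7 kN·m/m
FS = M_R / M_D = 14638.3 / 7125.7 = 2.054

FS = 2.05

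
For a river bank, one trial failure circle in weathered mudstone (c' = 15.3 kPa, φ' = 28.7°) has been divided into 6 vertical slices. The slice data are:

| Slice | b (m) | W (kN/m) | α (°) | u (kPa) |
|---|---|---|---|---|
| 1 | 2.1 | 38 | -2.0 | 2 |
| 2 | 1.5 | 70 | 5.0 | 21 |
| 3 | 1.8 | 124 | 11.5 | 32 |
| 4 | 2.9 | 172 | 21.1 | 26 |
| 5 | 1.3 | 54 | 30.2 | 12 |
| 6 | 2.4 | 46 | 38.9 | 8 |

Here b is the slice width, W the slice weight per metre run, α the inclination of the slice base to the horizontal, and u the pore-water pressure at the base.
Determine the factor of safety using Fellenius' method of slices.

Ordinary method of slices: FS = Σ[c'·Δl_i + (W_i cosα_i − u_i·Δl_i)·tanφ'] / Σ W_i sinα_i, with Δl_i = b_i / cosα_i.
Slice 1: Δl = 2.1/cos(-2.0°) = 2.101 m; N'_1 = 38·cos(-2.0°) − 2·2.101 = 33.8; c'Δl = 32.15; W sinα = -1.3
Slice 2: Δl = 1.5/cos5.0° = 1.506 m; N'_2 = 70·cos5.0° − 21·1.506 = 38.1; c'Δl = 23.04; W sinα = 6.1
Slice 3: Δl = 1.8/cos11.5° = 1.837 m; N'_3 = 124·cos11.5° − 32·1.837 = 62.7; c'Δl = 28.10; W sinα = 24.7
Slice 4: Δl = 2.9/cos21.1° = 3.108 m; N'_4 = 172·cos21.1° − 26·3.108 = 79.6; c'Δl = 47.56; W sinα = 61.9
Slice 5: Δl = 1.3/cos30.2° = 1.504 m; N'_5 = 54·cos30.2° − 12·1.504 = 28.6; c'Δl = 23.01; W sinα = 27.2
Slice 6: Δl = 2.4/cos38.9° = 3.084 m; N'_6 = 46·cos38.9° − 8·3.084 = 11.1; c'Δl = 47.18; W sinα = 28.9
Σc'Δl = 201.0 kN/m; ΣN' = 254.0 kN/m; ΣW sinα = 147.5 kN/m
Resisting = 201.0 + 254.0·tan28.7° = 201.0 + 139.1 = 340.1 kN/m
FS = 340.1 / 147.5 = 2.306

FS = 2.31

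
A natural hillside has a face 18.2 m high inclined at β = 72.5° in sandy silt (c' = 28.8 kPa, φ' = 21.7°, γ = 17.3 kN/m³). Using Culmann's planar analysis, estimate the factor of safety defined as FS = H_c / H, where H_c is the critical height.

FS = 0.88

H_c = (4c'/γ) · sinβ cosφ' / [1 − cos(β − φ')]
    = (4·28.8/17.3) · sin72.5°·cos21.7° / [1 − cos50.8°]
    = 6.659 · 0.8861 / 0.3680 = 16.04 m
FS = H_c / H = 16.04 / 18.2 = 0.881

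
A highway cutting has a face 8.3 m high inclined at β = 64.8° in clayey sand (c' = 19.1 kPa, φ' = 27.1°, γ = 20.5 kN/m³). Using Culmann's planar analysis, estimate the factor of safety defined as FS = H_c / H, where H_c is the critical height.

FS = 1.73

H_c = (4c'/γ) · sinβ cosφ' / [1 − cos(β − φ')]
    = (4·19.1/20.5) · sin64.8°·cos27.1° / [1 − cos37.7°]
    = 3.727 · 0.8055 / 0.2088 = 14.38 m
FS = H_c / H = 14.38 / 8.3 = 1.732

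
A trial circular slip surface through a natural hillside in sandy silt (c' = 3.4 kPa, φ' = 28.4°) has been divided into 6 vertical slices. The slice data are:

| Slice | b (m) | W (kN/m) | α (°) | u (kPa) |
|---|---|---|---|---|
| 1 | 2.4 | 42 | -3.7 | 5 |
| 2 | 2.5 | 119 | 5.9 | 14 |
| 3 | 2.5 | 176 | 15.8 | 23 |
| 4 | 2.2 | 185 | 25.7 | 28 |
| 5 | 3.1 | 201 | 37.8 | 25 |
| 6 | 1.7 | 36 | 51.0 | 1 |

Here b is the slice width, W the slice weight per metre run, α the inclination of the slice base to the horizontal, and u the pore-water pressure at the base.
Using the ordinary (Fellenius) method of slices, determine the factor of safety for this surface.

FS = 0.95

Ordinary method of slices: FS = Σ[c'·Δl_i + (W_i cosα_i − u_i·Δl_i)·tanφ'] / Σ W_i sinα_i, with Δl_i = b_i / cosα_i.
Slice 1: Δl = 2.4/cos(-3.7°) = 2.405 m; N'_1 = 42·cos(-3.7°) − 5·2.405 = 29.9; c'Δl = 8.18; W sinα = -2.7
Slice 2: Δl = 2.5/cos5.9° = 2.513 m; N'_2 = 119·cos5.9° − 14·2.513 = 83.2; c'Δl = 8.55; W sinα = 12.2
Slice 3: Δl = 2.5/cos15.8° = 2.598 m; N'_3 = 176·cos15.8° − 23·2.598 = 109.6; c'Δl = 8.83; W sinα = 47.9
Slice 4: Δl = 2.2/cos25.7° = 2.442 m; N'_4 = 185·cos25.7° − 28·2.442 = 98.3; c'Δl = 8.30; W sinα = 80.2
Slice 5: Δl = 3.1/cos37.8° = 3.923 m; N'_5 = 201·cos37.8° − 25·3.923 = 60.7; c'Δl = 13.34; W sinα = 123.2
Slice 6: Δl = 1.7/cos51.0° = 2.701 m; N'_6 = 36·cos51.0° − 1·2.701 = 20.0; c'Δl = 9.18; W sinα = 28.0
Σc'Δl = 56.4 kN/m; ΣN' = 401.7 kN/m; ΣW sinα = 288.8 kN/m
Resisting = 56.4 + 401.7·tan28.4° = 56.4 + 217.2 = 273.6 kN/m
FS = 273.6 / 288.8 = 0.947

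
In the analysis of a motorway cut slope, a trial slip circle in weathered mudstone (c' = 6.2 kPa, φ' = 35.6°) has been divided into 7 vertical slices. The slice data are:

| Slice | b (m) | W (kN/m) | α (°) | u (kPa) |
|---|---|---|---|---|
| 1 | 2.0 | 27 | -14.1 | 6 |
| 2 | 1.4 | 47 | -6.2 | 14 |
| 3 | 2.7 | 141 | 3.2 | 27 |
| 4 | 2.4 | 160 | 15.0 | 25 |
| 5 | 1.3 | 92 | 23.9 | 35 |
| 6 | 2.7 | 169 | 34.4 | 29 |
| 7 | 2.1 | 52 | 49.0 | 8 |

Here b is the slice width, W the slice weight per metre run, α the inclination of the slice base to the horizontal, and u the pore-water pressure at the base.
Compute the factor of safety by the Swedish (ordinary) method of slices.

FS = 1.47

Ordinary method of slices: FS = Σ[c'·Δl_i + (W_i cosα_i − u_i·Δl_i)·tanφ'] / Σ W_i sinα_i, with Δl_i = b_i / cosα_i.
Slice 1: Δl = 2.0/cos(-14.1°) = 2.062 m; N'_1 = 27·cos(-14.1°) − 6·2.062 = 13.8; c'Δl = 12.79; W sinα = -6.6
Slice 2: Δl = 1.4/cos(-6.2°) = 1.408 m; N'_2 = 47·cos(-6.2°) − 14·1.408 = 27.0; c'Δl = 8.73; W sinα = -5.1
Slice 3: Δl = 2.7/cos3.2° = 2.704 m; N'_3 = 141·cos3.2° − 27·2.704 = 67.8; c'Δl = 16.77; W sinα = 7.9
Slice 4: Δl = 2.4/cos15.0° = 2.485 m; N'_4 = 160·cos15.0° − 25·2.485 = 92.4; c'Δl = 15.40; W sinα = 41.4
Slice 5: Δl = 1.3/cos23.9° = 1.422 m; N'_5 = 92·cos23.9° − 35·1.422 = 34.3; c'Δl = 8.82; W sinα = 37.3
Slice 6: Δl = 2.7/cos34.4° = 3.272 m; N'_6 = 169·cos34.4° − 29·3.272 = 44.5; c'Δl = 20.29; W sinα = 95.5
Slice 7: Δl = 2.1/cos49.0° = 3.201 m; N'_7 = 52·cos49.0° − 8·3.201 = 8.5; c'Δl = 19.85; W sinα = 39.2
Σc'Δl = 102.6 kN/m; ΣN' = 288.4 kN/m; ΣW sinα = 209.6 kN/m
Resisting = 102.6 + 288.4·tan35.6° = 102.6 + 206.5 = 309.1 kN/m
FS = 309.1 / 209.6 = 1.475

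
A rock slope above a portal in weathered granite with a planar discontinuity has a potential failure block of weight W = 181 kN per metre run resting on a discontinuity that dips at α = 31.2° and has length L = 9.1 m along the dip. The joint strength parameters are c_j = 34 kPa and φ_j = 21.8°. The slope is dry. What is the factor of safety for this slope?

FS = 3.96

Resolving the block weight along and normal to the plane and applying the Mohr–Coulomb strength on the joint:
N' = W cosα = 181·cos31.2° = 154.8 kN/m
Driving force T = W sinα = 181·sin31.2° = 93.8 kN/m
Resisting force R = c_j·L + N'·tanφ_j = 34·9.1 + 154.8·tan21.8° = 309.4 + 61.9 = 371.3 kN/m
FS = R / T = 371.3 / 93.8 = 3.960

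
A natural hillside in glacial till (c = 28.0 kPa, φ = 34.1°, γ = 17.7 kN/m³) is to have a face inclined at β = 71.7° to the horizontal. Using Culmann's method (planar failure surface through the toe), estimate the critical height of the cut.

H_c = 23.95 m

Culmann's analysis gives the critical failure plane at α_cr = (β + φ)/2 = (71.7 + 34.1)/2 = 52.9°, and the critical height
H_c = (4c/γ) · sinβ cosφ / [1 − cos(β − φ)]
    = (4·28.0/17.7) · sin71.7°·cos34.1° / [1 − cos(37.6°)]
    = 6.328 · 0.9494·0.8281 / [1 − 0.7923]
    = 6.328 · 0.7862 / 0.2077
    = 23.95 m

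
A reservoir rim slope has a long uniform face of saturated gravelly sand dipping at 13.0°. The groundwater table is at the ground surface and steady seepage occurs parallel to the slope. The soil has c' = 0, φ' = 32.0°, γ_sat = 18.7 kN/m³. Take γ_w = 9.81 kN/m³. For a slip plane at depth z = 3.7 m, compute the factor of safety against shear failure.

With seepage parallel to the slope and the water table at the surface, the effective normal stress on the slip plane uses the buoyant unit weight γ' = γ_sat − γ_w while the driving shear stress uses γ_sat:
FS = [c' + γ' z cos²β tanφ'] / [γ_sat z sinβ cosβ]
(For c' = 0 this reduces to FS = (γ'/γ_sat)·tanφ'/tanβ.)
γ' = 18.7 − 9.81 = 8.89 kN/m³
Numerator = 0.0 + 8.89·3.7·cos²13.0°·tan32.0° = 0.0 + 8.89·3.7·0.9494·0.6249 = 19.514 kPa
Denominator = 18.7·3.7·sin13.0°·cos13.0° = 18.7·3.7·0.2250·0.9744 = 15.165 kPa
FS = 19.514 / 15.165 = 1.287

FS = 1.29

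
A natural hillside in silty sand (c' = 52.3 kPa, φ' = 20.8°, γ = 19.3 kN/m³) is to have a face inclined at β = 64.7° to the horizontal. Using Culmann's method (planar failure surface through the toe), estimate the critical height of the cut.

H_c = 32.78 m

Culmann's analysis gives the critical failure plane at α_cr = (β + φ')/2 = (64.7 + 20.8)/2 = 42.8°, and the critical height
H_c = (4c'/γ) · sinβ cosφ' / [1 − cos(β − φ')]
    = (4·52.3/19.3) · sin64.7°·cos20.8° / [1 − cos(43.9°)]
    = 10.839 · 0.9041·0.9348 / [1 − 0.7206]
    = 10.839 · 0.8452 / 0.2794
    = 32.78 m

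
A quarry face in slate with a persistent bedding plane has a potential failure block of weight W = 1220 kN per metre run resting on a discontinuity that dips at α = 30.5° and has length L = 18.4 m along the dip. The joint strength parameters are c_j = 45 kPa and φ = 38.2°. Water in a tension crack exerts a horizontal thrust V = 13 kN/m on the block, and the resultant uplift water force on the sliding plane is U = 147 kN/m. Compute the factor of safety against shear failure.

Resolving the block weight along and normal to the plane and applying the Mohr–Coulomb strength on the joint:
N' = W cosα − U − V sinα = 1220·cos30.5° − 147 − 13·sin30.5° = 897.6 kN/m
Driving force T = W sinα + V cosα = 1220·sin30.5° + 13·cos30.5° = 630.4 kN/m
Resisting force R = c_j·L + N'·tanφ = 45·18.4 + 897.6·tan38.2° = 828.0 + 706.3 = 1534.3 kN/m
FS = R / T = 1534.3 / 630.4 = 2.434

FS = 2.43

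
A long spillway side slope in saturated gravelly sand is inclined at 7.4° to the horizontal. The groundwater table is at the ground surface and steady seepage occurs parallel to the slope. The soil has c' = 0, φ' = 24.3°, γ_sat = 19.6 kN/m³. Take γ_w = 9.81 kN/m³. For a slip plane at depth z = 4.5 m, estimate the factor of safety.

FS = 1.74

With seepage parallel to the slope and the water table at the surface, the effective normal stress on the slip plane uses the buoyant unit weight γ' = γ_sat − γ_w while the driving shear stress uses γ_sat:
FS = [c' + γ' z cos²β tanφ'] / [γ_sat z sinβ cosβ]
(For c' = 0 this reduces to FS = (γ'/γ_sat)·tanφ'/tanβ.)
γ' = 19.6 − 9.81 = 9.79 kN/m³
Numerator = 0.0 + 9.79·4.5·cos²7.4°·tan24.3° = 0.0 + 9.79·4.5·0.9834·0.4515 = 19.562 kPa
Denominator = 19.6·4.5·sin7.4°·cos7.4° = 19.6·4.5·0.1288·0.9917 = 11.265 kPa
FS = 19.562 / 11.265 = 1.736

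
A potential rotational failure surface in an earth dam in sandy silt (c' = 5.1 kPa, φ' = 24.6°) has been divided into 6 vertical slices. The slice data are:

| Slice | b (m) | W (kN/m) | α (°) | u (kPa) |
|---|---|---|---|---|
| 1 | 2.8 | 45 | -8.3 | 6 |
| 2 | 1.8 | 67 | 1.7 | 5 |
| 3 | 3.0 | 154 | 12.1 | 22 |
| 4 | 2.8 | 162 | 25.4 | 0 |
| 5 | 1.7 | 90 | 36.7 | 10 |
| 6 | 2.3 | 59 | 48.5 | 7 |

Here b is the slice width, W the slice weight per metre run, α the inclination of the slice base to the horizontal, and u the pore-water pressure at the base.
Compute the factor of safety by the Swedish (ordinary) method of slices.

FS = 1.32

Ordinary method of slices: FS = Σ[c'·Δl_i + (W_i cosα_i − u_i·Δl_i)·tanφ'] / Σ W_i sinα_i, with Δl_i = b_i / cosα_i.
Slice 1: Δl = 2.8/cos(-8.3°) = 2.830 m; N'_1 = 45·cos(-8.3°) − 6·2.830 = 27.6; c'Δl = 14.43; W sinα = -6.5
Slice 2: Δl = 1.8/cos1.7° = 1.801 m; N'_2 = 67·cos1.7° − 5·1.801 = 58.0; c'Δl = 9.18; W sinα = 2.0
Slice 3: Δl = 3.0/cos12.1° = 3.068 m; N'_3 = 154·cos12.1° − 22·3.068 = 83.1; c'Δl = 15.65; W sinα = 32.3
Slice 4: Δl = 2.8/cos25.4° = 3.100 m; N'_4 = 162·cos25.4° − 0·3.100 = 146.3; c'Δl = 15.81; W sinα = 69.5
Slice 5: Δl = 1.7/cos36.7° = 2.120 m; N'_5 = 90·cos36.7° − 10·2.120 = 51.0; c'Δl = 10.81; W sinα = 53.8
Slice 6: Δl = 2.3/cos48.5° = 3.471 m; N'_6 = 59·cos48.5° − 7·3.471 = 14.8; c'Δl = 17.70; W sinα = 44.2
Σc'Δl = 83.6 kN/m; ΣN' = 380.7 kN/m; ΣW sinα = 195.2 kN/m
Resisting = 83.6 + 380.7·tan24.6° = 83.6 + 174.3 = 257.9 kN/m
FS = 257.9 / 195.2 = 1.321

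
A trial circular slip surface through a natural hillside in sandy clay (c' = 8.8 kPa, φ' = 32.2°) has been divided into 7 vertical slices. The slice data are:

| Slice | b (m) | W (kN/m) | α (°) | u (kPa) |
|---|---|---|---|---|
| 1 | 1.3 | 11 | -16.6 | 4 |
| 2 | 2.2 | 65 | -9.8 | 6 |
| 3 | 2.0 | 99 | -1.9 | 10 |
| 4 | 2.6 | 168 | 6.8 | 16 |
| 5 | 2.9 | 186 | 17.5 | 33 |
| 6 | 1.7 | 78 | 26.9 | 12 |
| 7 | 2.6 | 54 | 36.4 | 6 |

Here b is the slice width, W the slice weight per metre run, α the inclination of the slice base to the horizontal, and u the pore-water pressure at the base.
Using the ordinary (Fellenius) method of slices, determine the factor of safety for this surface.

Ordinary method of slices: FS = Σ[c'·Δl_i + (W_i cosα_i − u_i·Δl_i)·tanφ'] / Σ W_i sinα_i, with Δl_i = b_i / cosα_i.
Slice 1: Δl = 1.3/cos(-16.6°) = 1.357 m; N'_1 = 11·cos(-16.6°) − 4·1.357 = 5.1; c'Δl = 11.94; W sinα = -3.1
Slice 2: Δl = 2.2/cos(-9.8°) = 2.233 m; N'_2 = 65·cos(-9.8°) − 6·2.233 = 50.7; c'Δl = 19.65; W sinα = -11.1
Slice 3: Δl = 2.0/cos(-1.9°) = 2.001 m; N'_3 = 99·cos(-1.9°) − 10·2.001 = 78.9; c'Δl = 17.61; W sinα = -3.3
Slice 4: Δl = 2.6/cos6.8° = 2.618 m; N'_4 = 168·cos6.8° − 16·2.618 = 124.9; c'Δl = 23.04; W sinα = 19.9
Slice 5: Δl = 2.9/cos17.5° = 3.041 m; N'_5 = 186·cos17.5° − 33·3.041 = 77.0; c'Δl = 26.76; W sinα = 55.9
Slice 6: Δl = 1.7/cos26.9° = 1.906 m; N'_6 = 78·cos26.9° − 12·1.906 = 46.7; c'Δl = 16.78; W sinα = 35.3
Slice 7: Δl = 2.6/cos36.4° = 3.230 m; N'_7 = 54·cos36.4° − 6·3.230 = 24.1; c'Δl = 28.43; W sinα = 32.0
Σc'Δl = 144.2 kN/m; ΣN' = 407.4 kN/m; ΣW sinα = 125.7 kN/m
Resisting = 144.2 + 407.4·tan32.2° = 144.2 + 256.6 = 400.8 kN/m
FS = 400.8 / 125.7 = 3.189

FS = 3.19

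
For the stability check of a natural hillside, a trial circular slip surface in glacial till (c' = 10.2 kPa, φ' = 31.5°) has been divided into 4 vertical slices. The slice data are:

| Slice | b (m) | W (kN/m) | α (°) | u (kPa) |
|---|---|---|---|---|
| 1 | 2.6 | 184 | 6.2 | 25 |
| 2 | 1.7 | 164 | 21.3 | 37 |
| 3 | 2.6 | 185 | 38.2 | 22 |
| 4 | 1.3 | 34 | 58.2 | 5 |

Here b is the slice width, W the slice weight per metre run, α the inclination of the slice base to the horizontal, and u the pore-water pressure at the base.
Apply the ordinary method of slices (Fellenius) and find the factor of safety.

Ordinary method of slices: FS = Σ[c'·Δl_i + (W_i cosα_i − u_i·Δl_i)·tanφ'] / Σ W_i sinα_i, with Δl_i = b_i / cosα_i.
Slice 1: Δl = 2.6/cos6.2° = 2.615 m; N'_1 = 184·cos6.2° − 25·2.615 = 117.5; c'Δl = 26.68; W sinα = 19.9
Slice 2: Δl = 1.7/cos21.3° = 1.825 m; N'_2 = 164·cos21.3° − 37·1.825 = 85.3; c'Δl = 18.61; W sinα = 59.6
Slice 3: Δl = 2.6/cos38.2° = 3.308 m; N'_3 = 185·cos38.2° − 22·3.308 = 72.6; c'Δl = 33.75; W sinα = 114.4
Slice 4: Δl = 1.3/cos58.2° = 2.467 m; N'_4 = 34·cos58.2° − 5·2.467 = 5.6; c'Δl = 25.16; W sinα = 28.9
Σc'Δl = 104.2 kN/m; ΣN' = 281.0 kN/m; ΣW sinα = 222.7 kN/m
Resisting = 104.2 + 281.0·tan31.5° = 104.2 + 172.2 = 276.4 kN/m
FS = 276.4 / 222.7 = 1.241

FS = 1.24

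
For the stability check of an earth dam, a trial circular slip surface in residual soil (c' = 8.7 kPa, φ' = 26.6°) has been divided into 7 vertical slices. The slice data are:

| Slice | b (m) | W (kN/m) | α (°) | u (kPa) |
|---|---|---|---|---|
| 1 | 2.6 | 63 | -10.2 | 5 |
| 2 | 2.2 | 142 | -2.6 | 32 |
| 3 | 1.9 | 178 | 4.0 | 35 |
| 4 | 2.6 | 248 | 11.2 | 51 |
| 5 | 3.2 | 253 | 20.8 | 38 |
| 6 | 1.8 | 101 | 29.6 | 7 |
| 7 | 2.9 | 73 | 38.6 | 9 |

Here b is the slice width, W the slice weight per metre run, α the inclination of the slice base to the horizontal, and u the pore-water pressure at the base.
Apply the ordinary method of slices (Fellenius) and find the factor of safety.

FS = 1.90

Ordinary method of slices: FS = Σ[c'·Δl_i + (W_i cosα_i − u_i·Δl_i)·tanφ'] / Σ W_i sinα_i, with Δl_i = b_i / cosα_i.
Slice 1: Δl = 2.6/cos(-10.2°) = 2.642 m; N'_1 = 63·cos(-10.2°) − 5·2.642 = 48.8; c'Δl = 22.98; W sinα = -11.2
Slice 2: Δl = 2.2/cos(-2.6°) = 2.202 m; N'_2 = 142·cos(-2.6°) − 32·2.202 = 71.4; c'Δl = 19.16; W sinα = -6.4
Slice 3: Δl = 1.9/cos4.0° = 1.905 m; N'_3 = 178·cos4.0° − 35·1.905 = 110.9; c'Δl = 16.57; W sinα = 12.4
Slice 4: Δl = 2.6/cos11.2° = 2.650 m; N'_4 = 248·cos11.2° − 51·2.650 = 108.1; c'Δl = 23.06; W sinα = 48.2
Slice 5: Δl = 3.2/cos20.8° = 3.423 m; N'_5 = 253·cos20.8° − 38·3.423 = 106.4; c'Δl = 29.78; W sinα = 89.8
Slice 6: Δl = 1.8/cos29.6° = 2.070 m; N'_6 = 101·cos29.6° − 7·2.070 = 73.3; c'Δl = 18.01; W sinα = 49.9
Slice 7: Δl = 2.9/cos38.6° = 3.711 m; N'_7 = 73·cos38.6° − 9·3.711 = 23.7; c'Δl = 32.28; W sinα = 45.5
Σc'Δl = 161.8 kN/m; ΣN' = 542.6 kN/m; ΣW sinα = 228.3 kN/m
Resisting = 161.8 + 542.6·tan26.6° = 161.8 + 271.7 = 433.6 kN/m
FS = 433.6 / 228.3 = 1.899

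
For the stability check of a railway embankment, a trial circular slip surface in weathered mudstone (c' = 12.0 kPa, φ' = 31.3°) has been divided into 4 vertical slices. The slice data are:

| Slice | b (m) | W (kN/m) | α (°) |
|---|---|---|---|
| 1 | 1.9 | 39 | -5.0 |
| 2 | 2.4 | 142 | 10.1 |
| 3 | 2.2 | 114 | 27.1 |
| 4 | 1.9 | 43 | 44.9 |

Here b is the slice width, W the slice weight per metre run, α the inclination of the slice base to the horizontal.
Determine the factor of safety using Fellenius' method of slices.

FS = 2.92

Ordinary method of slices: FS = Σ[c'·Δl_i + (W_i cosα_i)·tanφ'] / Σ W_i sinα_i, with Δl_i = b_i / cosα_i.
Slice 1: Δl = 1.9/cos(-5.0°) = 1.907 m; N'_1 = 39·cos(-5.0°) = 38.9; c'Δl = 22.89; W sinα = -3.4
Slice 2: Δl = 2.4/cos10.1° = 2.438 m; N'_2 = 142·cos10.1° = 139.8; c'Δl = 29.25; W sinα = 24.9
Slice 3: Δl = 2.2/cos27.1° = 2.471 m; N'_3 = 114·cos27.1° = 101.5; c'Δl = 29.66; W sinα = 51.9
Slice 4: Δl = 1.9/cos44.9° = 2.682 m; N'_4 = 43·cos44.9° = 30.5; c'Δl = 32.19; W sinα = 30.4
Σc'Δl = 114.0 kN/m; ΣN' = 310.6 kN/m; ΣW sinα = 103.8 kN/m
Resisting = 114.0 + 310.6·tan31.3° = 114.0 + 188.8 = 302.8 kN/m
FS = 302.8 / 103.8 = 2.918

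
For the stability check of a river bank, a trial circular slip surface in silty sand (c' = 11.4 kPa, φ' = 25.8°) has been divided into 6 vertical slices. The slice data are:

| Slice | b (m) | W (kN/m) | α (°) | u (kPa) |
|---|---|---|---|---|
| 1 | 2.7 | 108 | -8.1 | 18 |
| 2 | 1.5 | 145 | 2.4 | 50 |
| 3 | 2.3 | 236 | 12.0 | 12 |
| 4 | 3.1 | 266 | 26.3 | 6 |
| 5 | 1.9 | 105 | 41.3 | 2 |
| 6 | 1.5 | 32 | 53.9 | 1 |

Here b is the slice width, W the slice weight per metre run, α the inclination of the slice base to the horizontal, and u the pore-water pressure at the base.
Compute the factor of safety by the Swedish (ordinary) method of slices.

FS = 1.90

Ordinary method of slices: FS = Σ[c'·Δl_i + (W_i cosα_i − u_i·Δl_i)·tanφ'] / Σ W_i sinα_i, with Δl_i = b_i / cosα_i.
Slice 1: Δl = 2.7/cos(-8.1°) = 2.727 m; N'_1 = 108·cos(-8.1°) − 18·2.727 = 57.8; c'Δl = 31.09; W sinα = -15.2
Slice 2: Δl = 1.5/cos2.4° = 1.501 m; N'_2 = 145·cos2.4° − 50·1.501 = 69.8; c'Δl = 17.12; W sinα = 6.1
Slice 3: Δl = 2.3/cos12.0° = 2.351 m; N'_3 = 236·cos12.0° − 12·2.351 = 202.6; c'Δl = 26.81; W sinα = 49.1
Slice 4: Δl = 3.1/cos26.3° = 3.458 m; N'_4 = 266·cos26.3° − 6·3.458 = 217.7; c'Δl = 39.42; W sinα = 117.9
Slice 5: Δl = 1.9/cos41.3° = 2.529 m; N'_5 = 105·cos41.3° − 2·2.529 = 73.8; c'Δl = 28.83; W sinα = 69.3
Slice 6: Δl = 1.5/cos53.9° = 2.546 m; N'_6 = 32·cos53.9° − 1·2.546 = 16.3; c'Δl = 29.02; W sinα = 25.9
Σc'Δl = 172.3 kN/m; ΣN' = 638.1 kN/m; ΣW sinα = 252.9 kN/m
Resisting = 172.3 + 638.1·tan25.8° = 172.3 + 308.5 = 480.8 kN/m
FS = 480.8 / 252.9 = 1.901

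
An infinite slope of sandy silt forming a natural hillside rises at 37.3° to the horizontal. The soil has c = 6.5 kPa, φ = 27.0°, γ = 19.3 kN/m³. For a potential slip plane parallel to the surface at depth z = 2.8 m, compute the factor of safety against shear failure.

FS = 0.92

For an infinite slope with a slip plane parallel to the surface (no pore pressure): FS = [c + γz cos²β tanφ] / [γz sinβ cosβ].
γz = 19.3·2.8 = 54.04 kN/m²
Numerator = 6.5 + 54.04·cos²37.3°·tan27.0° = 6.5 + 54.04·0.6328·0.5095 = 23.923 kPa
Denominator = 54.04·sin37.3°·cos37.3° = 54.04·0.6060·0.7955 = 26.050 kPa
FS = 23.923 / 26.050 = 0.918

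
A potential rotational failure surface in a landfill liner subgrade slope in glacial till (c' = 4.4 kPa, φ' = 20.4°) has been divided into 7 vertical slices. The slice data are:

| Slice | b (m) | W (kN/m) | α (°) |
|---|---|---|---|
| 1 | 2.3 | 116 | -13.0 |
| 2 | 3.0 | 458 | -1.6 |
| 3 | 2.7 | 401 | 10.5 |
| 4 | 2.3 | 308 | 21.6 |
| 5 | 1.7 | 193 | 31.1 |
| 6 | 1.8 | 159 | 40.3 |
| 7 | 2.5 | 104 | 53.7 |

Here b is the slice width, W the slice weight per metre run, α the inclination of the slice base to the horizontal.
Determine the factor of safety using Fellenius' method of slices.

FS = 1.57

Ordinary method of slices: FS = Σ[c'·Δl_i + (W_i cosα_i)·tanφ'] / Σ W_i sinα_i, with Δl_i = b_i / cosα_i.
Slice 1: Δl = 2.3/cos(-13.0°) = 2.360 m; N'_1 = 116·cos(-13.0°) = 113.0; c'Δl = 10.39; W sinα = -26.1
Slice 2: Δl = 3.0/cos(-1.6°) = 3.001 m; N'_2 = 458·cos(-1.6°) = 457.8; c'Δl = 13.21; W sinα = -12.8
Slice 3: Δl = 2.7/cos10.5° = 2.746 m; N'_3 = 401·cos10.5° = 394.3; c'Δl = 12.08; W sinα = 73.1
Slice 4: Δl = 2.3/cos21.6° = 2.474 m; N'_4 = 308·cos21.6° = 286.4; c'Δl = 10.88; W sinα = 113.4
Slice 5: Δl = 1.7/cos31.1° = 1.985 m; N'_5 = 193·cos31.1° = 165.3; c'Δl = 8.74; W sinα = 99.7
Slice 6: Δl = 1.8/cos40.3° = 2.360 m; N'_6 = 159·cos40.3° = 121.3; c'Δl = 10.38; W sinα = 102.8
Slice 7: Δl = 2.5/cos53.7° = 4.223 m; N'_7 = 104·cos53.7° = 61.6; c'Δl = 18.58; W sinα = 83.8
Σc'Δl = 84.3 kN/m; ΣN' = 1599.6 kN/m; ΣW sinα = 433.9 kN/m
Resisting = 84.3 + 1599.6·tan20.4° = 84.3 + 594.9 = 679.1 kN/m
FS = 679.1 / 433.9 = 1.565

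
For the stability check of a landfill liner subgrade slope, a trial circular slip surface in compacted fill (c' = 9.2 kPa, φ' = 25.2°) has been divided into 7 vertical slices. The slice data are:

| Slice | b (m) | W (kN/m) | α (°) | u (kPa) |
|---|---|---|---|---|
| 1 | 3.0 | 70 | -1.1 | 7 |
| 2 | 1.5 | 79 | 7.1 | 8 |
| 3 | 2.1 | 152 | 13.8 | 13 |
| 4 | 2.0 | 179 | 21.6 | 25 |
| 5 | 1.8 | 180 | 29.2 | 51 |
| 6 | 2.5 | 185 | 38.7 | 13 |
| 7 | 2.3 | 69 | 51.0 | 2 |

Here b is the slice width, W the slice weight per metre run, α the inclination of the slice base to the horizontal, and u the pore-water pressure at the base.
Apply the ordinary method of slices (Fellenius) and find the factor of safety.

Ordinary method of slices: FS = Σ[c'·Δl_i + (W_i cosα_i − u_i·Δl_i)·tanφ'] / Σ W_i sinα_i, with Δl_i = b_i / cosα_i.
Slice 1: Δl = 3.0/cos(-1.1°) = 3.001 m; N'_1 = 70·cos(-1.1°) − 7·3.001 = 49.0; c'Δl = 27.61; W sinα = -1.3
Slice 2: Δl = 1.5/cos7.1° = 1.512 m; N'_2 = 79·cos7.1° − 8·1.512 = 66.3; c'Δl = 13.91; W sinα = 9.8
Slice 3: Δl = 2.1/cos13.8° = 2.162 m; N'_3 = 152·cos13.8° − 13·2.162 = 119.5; c'Δl = 19.89; W sinα = 36.3
Slice 4: Δl = 2.0/cos21.6° = 2.151 m; N'_4 = 179·cos21.6° − 25·2.151 = 112.7; c'Δl = 19.79; W sinα = 65.9
Slice 5: Δl = 1.8/cos29.2° = 2.062 m; N'_5 = 180·cos29.2° − 51·2.062 = 52.0; c'Δl = 18.97; W sinα = 87.8
Slice 6: Δl = 2.5/cos38.7° = 3.203 m; N'_6 = 185·cos38.7° − 13·3.203 = 102.7; c'Δl = 29.47; W sinα = 115.7
Slice 7: Δl = 2.3/cos51.0° = 3.655 m; N'_7 = 69·cos51.0° − 2·3.655 = 36.1; c'Δl = 33.62; W sinα = 53.6
Σc'Δl = 163.3 kN/m; ΣN' = 538.3 kN/m; ΣW sinα = 367.7 kN/m
Resisting = 163.3 + 538.3·tan25.2° = 163.3 + 253.3 = 416.5 kN/m
FS = 416.5 / 367.7 = 1.133

FS = 1.13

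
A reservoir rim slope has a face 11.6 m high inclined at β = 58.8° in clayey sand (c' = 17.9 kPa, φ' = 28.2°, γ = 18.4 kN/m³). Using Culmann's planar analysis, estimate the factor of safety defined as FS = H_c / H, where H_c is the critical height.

FS = 1.82

H_c = (4c'/γ) · sinβ cosφ' / [1 − cos(β − φ')]
    = (4·17.9/18.4) · sin58.8°·cos28.2° / [1 − cos30.6°]
    = 3.891 · 0.7538 / 0.1393 = 21.06 m
FS = H_c / H = 21.06 / 11.6 = 1.816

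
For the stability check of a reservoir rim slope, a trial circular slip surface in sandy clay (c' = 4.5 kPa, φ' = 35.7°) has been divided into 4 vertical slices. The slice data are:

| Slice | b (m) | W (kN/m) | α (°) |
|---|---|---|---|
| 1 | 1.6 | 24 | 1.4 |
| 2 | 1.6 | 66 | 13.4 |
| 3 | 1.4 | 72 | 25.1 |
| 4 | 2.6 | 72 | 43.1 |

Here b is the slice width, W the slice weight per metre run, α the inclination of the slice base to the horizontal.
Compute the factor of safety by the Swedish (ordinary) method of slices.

FS = 1.94

Ordinary method of slices: FS = Σ[c'·Δl_i + (W_i cosα_i)·tanφ'] / Σ W_i sinα_i, with Δl_i = b_i / cosα_i.
Slice 1: Δl = 1.6/cos1.4° = 1.600 m; N'_1 = 24·cos1.4° = 24.0; c'Δl = 7.20; W sinα = 0.6
Slice 2: Δl = 1.6/cos13.4° = 1.645 m; N'_2 = 66·cos13.4° = 64.2; c'Δl = 7.40; W sinα = 15.3
Slice 3: Δl = 1.4/cos25.1° = 1.546 m; N'_3 = 72·cos25.1° = 65.2; c'Δl = 6.96; W sinα = 30.5
Slice 4: Δl = 2.6/cos43.1° = 3.561 m; N'_4 = 72·cos43.1° = 52.6; c'Δl = 16.02; W sinα = 49.2
Σc'Δl = 37.6 kN/m; ΣN' = 206.0 kN/m; ΣW sinα = 95.6 kN/m
Resisting = 37.6 + 206.0·tan35.7° = 37.6 + 148.0 = 185.6 kN/m
FS = 185.6 / 95.6 = 1.941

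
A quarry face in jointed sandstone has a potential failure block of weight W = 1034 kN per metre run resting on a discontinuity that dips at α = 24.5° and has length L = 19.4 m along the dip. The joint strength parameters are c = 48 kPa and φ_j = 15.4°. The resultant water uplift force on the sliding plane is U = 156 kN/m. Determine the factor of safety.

Resolving the block weight along and normal to the plane and applying the Mohr–Coulomb strength on the joint:
N' = W cosα − U = 1034·cos24.5° − 156 = 784.9 kN/m
Driving force T = W sinα = 1034·sin24.5° = 428.8 kN/m
Resisting force R = c·L + N'·tanφ_j = 48·19.4 + 784.9·tan15.4° = 931.2 + 216.2 = 1147.4 kN/m
FS = R / T = 1147.4 / 428.8 = 2.676

FS = 2.68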